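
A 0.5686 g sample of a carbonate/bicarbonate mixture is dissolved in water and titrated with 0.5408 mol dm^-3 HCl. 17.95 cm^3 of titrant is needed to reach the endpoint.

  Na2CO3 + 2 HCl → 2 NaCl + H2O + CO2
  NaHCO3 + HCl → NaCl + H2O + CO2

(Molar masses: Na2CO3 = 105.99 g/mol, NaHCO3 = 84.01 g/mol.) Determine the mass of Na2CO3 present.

n(HCl) = 0.01795 × 0.5408 = 9.707 × 10^-3 mol
Let x = n(Na2CO3), y = n(NaHCO3).
Titrant: 2x + 1y = 9.707 × 10^-3;  mass: 105.99x + 84.01y = 0.5686
Solving, x = 3.981 × 10^-3 mol, y = 1.746 × 10^-3 mol
mass of Na2CO3 = 3.981 × 10^-3 × 105.99 = 0.4219 g

0.4219 g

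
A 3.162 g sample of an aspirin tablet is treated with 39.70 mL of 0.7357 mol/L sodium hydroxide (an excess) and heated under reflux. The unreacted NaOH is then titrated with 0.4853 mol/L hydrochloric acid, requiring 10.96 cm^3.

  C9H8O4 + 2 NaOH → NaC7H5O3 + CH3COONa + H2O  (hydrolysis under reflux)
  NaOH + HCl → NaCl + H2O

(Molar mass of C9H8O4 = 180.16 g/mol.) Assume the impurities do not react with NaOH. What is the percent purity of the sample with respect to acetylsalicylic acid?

n(NaOH) added = 0.03970 × 0.7357 = 0.02921 mol
n(HCl) used in back-titration = 0.01096 × 0.4853 = 5.319 × 10^-3 mol
n(NaOH) left over = 5.319 × 10^-3 mol (1:1 ratio)
n(NaOH) consumed by analyte = 0.02921 − 5.319 × 10^-3 = 0.02389 mol
From the 1:2 ratio, n(C9H8O4) = 1/2 × 0.02389 = 0.01194 mol
mass of C9H8O4 = 0.01194 × 180.16 = 2.152 g
% C9H8O4 = 2.152 / 3.162 × 100 = 68.05 %

68.05 %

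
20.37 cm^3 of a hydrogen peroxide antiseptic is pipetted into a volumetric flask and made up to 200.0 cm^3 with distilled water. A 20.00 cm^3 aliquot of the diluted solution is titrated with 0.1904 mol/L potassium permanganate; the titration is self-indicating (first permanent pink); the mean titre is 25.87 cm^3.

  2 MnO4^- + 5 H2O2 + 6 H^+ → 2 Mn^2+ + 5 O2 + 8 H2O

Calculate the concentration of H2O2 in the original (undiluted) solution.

6.045 mol/L

n(KMnO4) = 0.02587 × 0.1904 = 4.926 × 10^-3 mol
From the 5:2 ratio, n(H2O2) in the aliquot = 5/2 × 4.926 × 10^-3 = 0.01231 mol
[H2O2]_dilute = 0.01231 / 0.02000 = 0.6157 mol/L
Dilution factor = 200.0 / 20.37 = 9.818
[H2O2]_stock = 0.6157 × 9.818 = 6.045 mol/L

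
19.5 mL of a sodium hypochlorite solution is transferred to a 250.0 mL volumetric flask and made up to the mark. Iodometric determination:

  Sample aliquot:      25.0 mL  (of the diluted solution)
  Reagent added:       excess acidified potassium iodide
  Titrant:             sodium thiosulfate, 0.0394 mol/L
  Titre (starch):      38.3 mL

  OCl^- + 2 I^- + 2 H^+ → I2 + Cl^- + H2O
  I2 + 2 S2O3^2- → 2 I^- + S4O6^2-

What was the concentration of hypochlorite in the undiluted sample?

0.387 mol/L

n(S2O3^2-) = 0.0383 × 0.0394 = 1.51 × 10^-3 mol
n(I2) = n(S2O3^2-)/2 = 7.55 × 10^-4 mol
n(OCl^-) in the aliquot = 7.55 × 10^-4 mol (1:1 ratio)
[OCl^-]_dilute = 7.55 × 10^-4 / 0.0250 = 0.0302 mol/L
[OCl^-]_original = 0.0302 × 250.0/19.5 = 0.387 mol/L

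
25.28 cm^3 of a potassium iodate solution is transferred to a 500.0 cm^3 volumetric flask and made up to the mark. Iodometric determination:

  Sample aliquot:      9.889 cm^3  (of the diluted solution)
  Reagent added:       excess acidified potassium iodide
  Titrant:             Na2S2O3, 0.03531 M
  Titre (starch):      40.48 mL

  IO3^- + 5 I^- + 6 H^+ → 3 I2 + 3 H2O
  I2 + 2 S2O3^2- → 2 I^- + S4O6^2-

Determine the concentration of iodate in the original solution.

n(S2O3^2-) = 0.04048 × 0.03531 = 1.429 × 10^-3 mol
n(I2) = n(S2O3^2-)/2 = 7.147 × 10^-4 mol
From the 1:3 ratio, n(IO3^-) in the aliquot = 1/3 × 7.147 × 10^-4 = 2.382 × 10^-4 mol
[IO3^-]_dilute = 2.382 × 10^-4 / 0.009889 = 0.02409 mol/L
[IO3^-]_original = 0.02409 × 500.0/25.28 = 0.4765 mol/L

0.4765 M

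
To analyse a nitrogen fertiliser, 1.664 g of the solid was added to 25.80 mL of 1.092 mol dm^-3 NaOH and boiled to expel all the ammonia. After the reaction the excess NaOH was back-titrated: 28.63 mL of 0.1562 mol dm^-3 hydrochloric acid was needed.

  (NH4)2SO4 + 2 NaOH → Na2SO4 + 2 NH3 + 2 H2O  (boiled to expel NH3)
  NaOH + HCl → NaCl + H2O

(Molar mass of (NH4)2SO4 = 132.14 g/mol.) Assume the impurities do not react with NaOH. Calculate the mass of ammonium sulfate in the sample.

1.566 g

n(NaOH) added = 0.02580 × 1.092 = 0.02817 mol
n(HCl) used in back-titration = 0.02863 × 0.1562 = 4.472 × 10^-3 mol
n(NaOH) left over = 4.472 × 10^-3 mol (1:1 ratio)
n(NaOH) consumed by analyte = 0.02817 − 4.472 × 10^-3 = 0.02370 mol
From the 1:2 ratio, n((NH4)2SO4) = 1/2 × 0.02370 = 0.01185 mol
mass of (NH4)2SO4 = 0.01185 × 132.14 = 1.566 g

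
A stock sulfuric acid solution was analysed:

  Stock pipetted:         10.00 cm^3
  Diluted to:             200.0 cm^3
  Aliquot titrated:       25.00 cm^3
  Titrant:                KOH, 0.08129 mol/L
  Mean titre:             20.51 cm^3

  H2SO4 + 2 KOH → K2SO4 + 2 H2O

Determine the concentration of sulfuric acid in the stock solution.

0.6669 mol/L

n(KOH) = 0.02051 × 0.08129 = 1.667 × 10^-3 mol
From the 1:2 ratio, n(H2SO4) in the aliquot = 1/2 × 1.667 × 10^-3 = 8.336 × 10^-4 mol
[H2SO4]_dilute = 8.336 × 10^-4 / 0.02500 = 0.03335 mol/L
Dilution factor = 200.0 / 10.00 = 20.00
[H2SO4]_stock = 0.03335 × 20.00 = 0.6669 mol/L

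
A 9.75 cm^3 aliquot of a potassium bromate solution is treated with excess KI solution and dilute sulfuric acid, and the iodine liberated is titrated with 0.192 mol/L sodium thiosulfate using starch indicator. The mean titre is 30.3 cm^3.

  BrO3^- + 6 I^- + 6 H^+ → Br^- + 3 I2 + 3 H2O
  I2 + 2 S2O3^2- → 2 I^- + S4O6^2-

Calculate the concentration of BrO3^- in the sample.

0.0994 mol/L

n(S2O3^2-) = 0.0303 × 0.192 = 5.82 × 10^-3 mol
n(I2) = n(S2O3^2-)/2 = 2.91 × 10^-3 mol
From the 1:3 ratio, n(BrO3^-) in the aliquot = 1/3 × 2.91 × 10^-3 = 9.70 × 10^-4 mol
[BrO3^-] = 9.70 × 10^-4 / 0.00975 = 0.0994 mol/L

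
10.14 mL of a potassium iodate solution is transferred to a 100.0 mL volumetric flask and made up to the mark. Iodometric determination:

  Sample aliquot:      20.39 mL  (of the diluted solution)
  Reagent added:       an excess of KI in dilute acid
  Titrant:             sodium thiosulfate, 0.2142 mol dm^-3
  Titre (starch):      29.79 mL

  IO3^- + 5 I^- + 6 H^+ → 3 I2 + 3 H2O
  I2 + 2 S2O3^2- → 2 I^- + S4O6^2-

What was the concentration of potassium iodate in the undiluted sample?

n(S2O3^2-) = 0.02979 × 0.2142 = 6.381 × 10^-3 mol
n(I2) = n(S2O3^2-)/2 = 3.191 × 10^-3 mol
From the 1:3 ratio, n(IO3^-) in the aliquot = 1/3 × 3.191 × 10^-3 = 1.064 × 10^-3 mol
[IO3^-]_dilute = 1.064 × 10^-3 / 0.02039 = 0.05216 mol/L
[IO3^-]_original = 0.05216 × 100.0/10.14 = 0.5144 mol/L

0.5144 mol/L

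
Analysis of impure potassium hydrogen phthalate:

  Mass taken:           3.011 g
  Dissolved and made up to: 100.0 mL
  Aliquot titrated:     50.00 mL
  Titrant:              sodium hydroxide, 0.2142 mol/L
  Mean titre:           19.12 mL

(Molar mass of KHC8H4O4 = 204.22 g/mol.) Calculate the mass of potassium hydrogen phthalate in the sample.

KHC8H4O4 + NaOH → KNaC8H4O4 + H2O
n(NaOH) per titration = 0.01912 × 0.2142 = 4.096 × 10^-3 mol
n(KHC8H4O4) in each aliquot = 4.096 × 10^-3 mol (1:1 ratio)
n(KHC8H4O4) in the whole flask = 4.096 × 10^-3 × 100.0/50.00 = 8.191 × 10^-3 mol
mass of KHC8H4O4 = 8.191 × 10^-3 × 204.22 = 1.673 g

1.673 g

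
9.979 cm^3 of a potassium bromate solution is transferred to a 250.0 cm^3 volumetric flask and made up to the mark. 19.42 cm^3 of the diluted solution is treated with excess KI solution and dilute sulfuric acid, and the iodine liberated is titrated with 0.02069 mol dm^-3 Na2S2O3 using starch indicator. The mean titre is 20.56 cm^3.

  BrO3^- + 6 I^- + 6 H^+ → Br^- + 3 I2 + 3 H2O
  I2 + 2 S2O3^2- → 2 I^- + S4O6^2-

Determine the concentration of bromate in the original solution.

0.09146 mol/L

n(S2O3^2-) = 0.02056 × 0.02069 = 4.254 × 10^-4 mol
n(I2) = n(S2O3^2-)/2 = 2.127 × 10^-4 mol
From the 1:3 ratio, n(BrO3^-) in the aliquot = 1/3 × 2.127 × 10^-4 = 7.090 × 10^-5 mol
[BrO3^-]_dilute = 7.090 × 10^-5 / 0.01942 = 0.003651 mol/L
[BrO3^-]_original = 0.003651 × 250.0/9.979 = 0.09146 mol/L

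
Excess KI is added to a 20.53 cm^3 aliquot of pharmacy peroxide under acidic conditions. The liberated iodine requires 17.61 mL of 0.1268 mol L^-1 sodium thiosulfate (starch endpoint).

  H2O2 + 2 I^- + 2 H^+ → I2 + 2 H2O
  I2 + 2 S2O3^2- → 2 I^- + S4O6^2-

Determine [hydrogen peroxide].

0.05438 mol/L

n(S2O3^2-) = 0.01761 × 0.1268 = 2.233 × 10^-3 mol
n(I2) = n(S2O3^2-)/2 = 1.116 × 10^-3 mol
n(H2O2) in the aliquot = 1.116 × 10^-3 mol (1:1 ratio)
[H2O2] = 1.116 × 10^-3 / 0.02053 = 0.05438 mol/L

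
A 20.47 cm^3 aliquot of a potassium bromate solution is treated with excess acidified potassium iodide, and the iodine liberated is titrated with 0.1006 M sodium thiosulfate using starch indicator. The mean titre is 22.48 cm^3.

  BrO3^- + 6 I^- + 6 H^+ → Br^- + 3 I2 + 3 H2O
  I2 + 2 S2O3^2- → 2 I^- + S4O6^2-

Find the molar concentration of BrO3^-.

0.01841 M

n(S2O3^2-) = 0.02248 × 0.1006 = 2.261 × 10^-3 mol
n(I2) = n(S2O3^2-)/2 = 1.131 × 10^-3 mol
From the 1:3 ratio, n(BrO3^-) in the aliquot = 1/3 × 1.131 × 10^-3 = 3.769 × 10^-4 mol
[BrO3^-] = 3.769 × 10^-4 / 0.02047 = 0.01841 mol/L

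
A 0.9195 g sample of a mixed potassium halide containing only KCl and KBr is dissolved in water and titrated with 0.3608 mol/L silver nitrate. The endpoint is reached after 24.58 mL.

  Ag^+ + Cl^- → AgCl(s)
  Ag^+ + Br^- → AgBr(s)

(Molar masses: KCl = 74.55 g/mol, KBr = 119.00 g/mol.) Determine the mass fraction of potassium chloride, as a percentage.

n(AgNO3) = 0.02458 × 0.3608 = 8.868 × 10^-3 mol
Let x = n(KCl), y = n(KBr).
Titrant: 1x + 1y = 8.868 × 10^-3;  mass: 74.55x + 119.00y = 0.9195
Solving, x = 3.056 × 10^-3 mol, y = 5.812 × 10^-3 mol
mass of KCl = 3.056 × 10^-3 × 74.55 = 0.2278 g
% KCl = 0.2278 / 0.9195 × 100 = 24.78 %

24.78 %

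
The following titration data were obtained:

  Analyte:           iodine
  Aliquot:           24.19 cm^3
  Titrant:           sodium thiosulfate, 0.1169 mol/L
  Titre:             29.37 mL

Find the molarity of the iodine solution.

0.07097 mol/L

I2 + 2 S2O3^2- → 2 I^- + S4O6^2-
n(Na2S2O3) = 0.02937 L × 0.1169 mol/L = 3.433 × 10^-3 mol
From the 1:2 mole ratio, n(I2) = 1/2 × 3.433 × 10^-3 = 1.717 × 10^-3 mol
[I2] = 1.717 × 10^-3 mol / 0.02419 L = 0.07097 mol/L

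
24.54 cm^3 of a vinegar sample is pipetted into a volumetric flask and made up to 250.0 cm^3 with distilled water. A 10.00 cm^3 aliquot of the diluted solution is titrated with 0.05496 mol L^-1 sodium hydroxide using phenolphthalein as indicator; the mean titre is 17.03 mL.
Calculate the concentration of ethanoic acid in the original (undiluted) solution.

0.9535 mol/L

CH3COOH + NaOH → CH3COONa + H2O
n(NaOH) = 0.01703 × 0.05496 = 9.360 × 10^-4 mol
n(CH3COOH) in the aliquot = 9.360 × 10^-4 mol (1:1 ratio)
[CH3COOH]_dilute = 9.360 × 10^-4 / 0.01000 = 0.09360 mol/L
Dilution factor = 250.0 / 24.54 = 10.19
[CH3COOH]_stock = 0.09360 × 10.19 = 0.9535 mol/L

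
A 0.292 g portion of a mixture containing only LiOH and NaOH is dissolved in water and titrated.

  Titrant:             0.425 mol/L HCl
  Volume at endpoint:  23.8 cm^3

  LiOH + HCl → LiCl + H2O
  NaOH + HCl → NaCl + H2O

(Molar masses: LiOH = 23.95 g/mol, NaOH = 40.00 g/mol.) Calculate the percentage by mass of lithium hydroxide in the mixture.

57.5 %

n(HCl) = 0.0238 × 0.425 = 0.0101 mol
Let x = n(LiOH), y = n(NaOH).
Titrant: 1x + 1y = 0.0101;  mass: 23.95x + 40.00y = 0.292
Solving, x = 7.02 × 10^-3 mol, y = 3.10 × 10^-3 mol
mass of LiOH = 7.02 × 10^-3 × 23.95 = 0.168 g
% LiOH = 0.168 / 0.292 × 100 = 57.5 %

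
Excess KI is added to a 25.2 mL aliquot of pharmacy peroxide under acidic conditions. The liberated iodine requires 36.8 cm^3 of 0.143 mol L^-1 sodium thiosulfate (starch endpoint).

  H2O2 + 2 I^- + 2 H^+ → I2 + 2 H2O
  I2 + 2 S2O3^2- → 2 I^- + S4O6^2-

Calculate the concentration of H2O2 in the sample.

0.104 mol/L

n(S2O3^2-) = 0.0368 × 0.143 = 5.26 × 10^-3 mol
n(I2) = n(S2O3^2-)/2 = 2.63 × 10^-3 mol
n(H2O2) in the aliquot = 2.63 × 10^-3 mol (1:1 ratio)
[H2O2] = 2.63 × 10^-3 / 0.0252 = 0.104 mol/L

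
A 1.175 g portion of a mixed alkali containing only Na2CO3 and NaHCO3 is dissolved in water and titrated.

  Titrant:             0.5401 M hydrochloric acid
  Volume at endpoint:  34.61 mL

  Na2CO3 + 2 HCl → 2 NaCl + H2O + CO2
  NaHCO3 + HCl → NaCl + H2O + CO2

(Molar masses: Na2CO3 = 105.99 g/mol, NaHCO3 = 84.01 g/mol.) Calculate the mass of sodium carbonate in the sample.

n(HCl) = 0.03461 × 0.5401 = 0.01869 mol
Let x = n(Na2CO3), y = n(NaHCO3).
Titrant: 2x + 1y = 0.01869;  mass: 105.99x + 84.01y = 1.175
Solving, x = 6.374 × 10^-3 mol, y = 5.945 × 10^-3 mol
mass of Na2CO3 = 6.374 × 10^-3 × 105.99 = 0.6756 g

0.6756 g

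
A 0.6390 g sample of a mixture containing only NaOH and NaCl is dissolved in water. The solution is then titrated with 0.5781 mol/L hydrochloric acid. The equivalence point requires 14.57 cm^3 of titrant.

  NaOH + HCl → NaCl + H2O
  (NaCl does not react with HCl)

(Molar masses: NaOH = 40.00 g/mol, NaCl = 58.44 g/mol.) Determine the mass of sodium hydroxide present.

0.3369 g

n(HCl) = 0.01457 × 0.5781 = 8.423 × 10^-3 mol
Let x = n(NaOH), y = n(NaCl).
Titrant: 1x = 8.423 × 10^-3;  mass: 40.00x + 58.44y = 0.6390
Solving, x = 8.423 × 10^-3 mol, y = 5.169 × 10^-3 mol
mass of NaOH = 8.423 × 10^-3 × 40.00 = 0.3369 g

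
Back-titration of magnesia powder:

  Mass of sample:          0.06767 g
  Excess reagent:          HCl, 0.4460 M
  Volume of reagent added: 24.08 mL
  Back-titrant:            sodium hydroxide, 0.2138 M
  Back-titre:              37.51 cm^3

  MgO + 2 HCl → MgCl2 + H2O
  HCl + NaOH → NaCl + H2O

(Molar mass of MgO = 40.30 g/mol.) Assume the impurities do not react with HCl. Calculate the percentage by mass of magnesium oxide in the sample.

80.99 %

n(HCl) added = 0.02408 × 0.4460 = 0.01074 mol
n(NaOH) used in back-titration = 0.03751 × 0.2138 = 8.020 × 10^-3 mol
n(HCl) left over = 8.020 × 10^-3 mol (1:1 ratio)
n(HCl) consumed by analyte = 0.01074 − 8.020 × 10^-3 = 2.720 × 10^-3 mol
From the 1:2 ratio, n(MgO) = 1/2 × 2.720 × 10^-3 = 1.360 × 10^-3 mol
mass of MgO = 1.360 × 10^-3 × 40.30 = 0.05481 g
% MgO = 0.05481 / 0.06767 × 100 = 80.99 %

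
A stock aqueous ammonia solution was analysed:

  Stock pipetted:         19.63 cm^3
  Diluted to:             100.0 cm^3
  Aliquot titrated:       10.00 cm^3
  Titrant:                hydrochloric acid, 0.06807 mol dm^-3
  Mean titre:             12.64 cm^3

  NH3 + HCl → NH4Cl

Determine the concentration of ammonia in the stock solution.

n(HCl) = 0.01264 × 0.06807 = 8.604 × 10^-4 mol
n(NH3) in the aliquot = 8.604 × 10^-4 mol (1:1 ratio)
[NH3]_dilute = 8.604 × 10^-4 / 0.01000 = 0.08604 mol/L
Dilution factor = 100.0 / 19.63 = 5.094
[NH3]_stock = 0.08604 × 5.094 = 0.4383 mol/L

0.4383 mol/L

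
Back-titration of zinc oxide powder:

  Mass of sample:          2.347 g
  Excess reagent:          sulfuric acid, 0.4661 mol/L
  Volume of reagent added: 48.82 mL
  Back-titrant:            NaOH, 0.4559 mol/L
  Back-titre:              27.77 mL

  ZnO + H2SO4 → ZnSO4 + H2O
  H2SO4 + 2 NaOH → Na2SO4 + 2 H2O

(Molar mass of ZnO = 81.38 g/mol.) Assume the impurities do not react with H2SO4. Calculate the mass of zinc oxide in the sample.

n(H2SO4) added = 0.04882 × 0.4661 = 0.02276 mol
n(NaOH) used in back-titration = 0.02777 × 0.4559 = 0.01266 mol
From the 1:2 ratio, n(H2SO4) left over = 1/2 × 0.01266 = 6.330 × 10^-3 mol
n(H2SO4) consumed by analyte = 0.02276 − 6.330 × 10^-3 = 0.01642 mol
n(ZnO) = 0.01642 mol (1:1 ratio)
mass of ZnO = 0.01642 × 81.38 = 1.337 g

1.337 g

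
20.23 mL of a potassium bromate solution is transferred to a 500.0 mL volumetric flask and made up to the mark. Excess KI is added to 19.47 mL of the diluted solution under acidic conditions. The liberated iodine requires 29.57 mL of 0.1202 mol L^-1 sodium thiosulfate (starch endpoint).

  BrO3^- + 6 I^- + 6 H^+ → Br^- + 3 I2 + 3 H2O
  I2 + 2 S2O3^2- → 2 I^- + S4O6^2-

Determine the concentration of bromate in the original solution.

n(S2O3^2-) = 0.02957 × 0.1202 = 3.554 × 10^-3 mol
n(I2) = n(S2O3^2-)/2 = 1.777 × 10^-3 mol
From the 1:3 ratio, n(BrO3^-) in the aliquot = 1/3 × 1.777 × 10^-3 = 5.924 × 10^-4 mol
[BrO3^-]_dilute = 5.924 × 10^-4 / 0.01947 = 0.03043 mol/L
[BrO3^-]_original = 0.03043 × 500.0/20.23 = 0.7520 mol/L

0.7520 mol/L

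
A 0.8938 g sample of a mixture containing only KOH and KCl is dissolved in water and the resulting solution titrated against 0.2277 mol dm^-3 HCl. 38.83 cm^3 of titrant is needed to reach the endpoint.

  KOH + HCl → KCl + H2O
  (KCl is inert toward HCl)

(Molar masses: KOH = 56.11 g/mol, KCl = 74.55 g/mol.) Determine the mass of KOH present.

0.4961 g

n(HCl) = 0.03883 × 0.2277 = 8.842 × 10^-3 mol
Let x = n(KOH), y = n(KCl).
Titrant: 1x = 8.842 × 10^-3;  mass: 56.11x + 74.55y = 0.8938
Solving, x = 8.842 × 10^-3 mol, y = 5.335 × 10^-3 mol
mass of KOH = 8.842 × 10^-3 × 56.11 = 0.4961 g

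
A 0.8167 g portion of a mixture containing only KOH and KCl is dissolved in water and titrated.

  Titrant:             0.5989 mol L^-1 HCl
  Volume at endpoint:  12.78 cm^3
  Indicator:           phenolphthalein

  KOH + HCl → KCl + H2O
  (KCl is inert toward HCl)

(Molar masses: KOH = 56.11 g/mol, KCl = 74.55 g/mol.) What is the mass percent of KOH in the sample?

n(HCl) = 0.01278 × 0.5989 = 7.654 × 10^-3 mol
Let x = n(KOH), y = n(KCl).
Titrant: 1x = 7.654 × 10^-3;  mass: 56.11x + 74.55y = 0.8167
Solving, x = 7.654 × 10^-3 mol, y = 5.194 × 10^-3 mol
mass of KOH = 7.654 × 10^-3 × 56.11 = 0.4295 g
% KOH = 0.4295 / 0.8167 × 100 = 52.59 %

52.59 %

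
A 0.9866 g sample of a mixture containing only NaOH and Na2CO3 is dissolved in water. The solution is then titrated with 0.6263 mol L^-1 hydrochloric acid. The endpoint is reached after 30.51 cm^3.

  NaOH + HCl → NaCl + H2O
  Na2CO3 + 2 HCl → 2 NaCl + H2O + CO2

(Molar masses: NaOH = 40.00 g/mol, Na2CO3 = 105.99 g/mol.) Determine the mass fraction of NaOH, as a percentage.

8.127 %

n(HCl) = 0.03051 × 0.6263 = 0.01911 mol
Let x = n(NaOH), y = n(Na2CO3).
Titrant: 1x + 2y = 0.01911;  mass: 40.00x + 105.99y = 0.9866
Solving, x = 2.005 × 10^-3 mol, y = 8.552 × 10^-3 mol
mass of NaOH = 2.005 × 10^-3 × 40.00 = 0.08019 g
% NaOH = 0.08019 / 0.9866 × 100 = 8.127 %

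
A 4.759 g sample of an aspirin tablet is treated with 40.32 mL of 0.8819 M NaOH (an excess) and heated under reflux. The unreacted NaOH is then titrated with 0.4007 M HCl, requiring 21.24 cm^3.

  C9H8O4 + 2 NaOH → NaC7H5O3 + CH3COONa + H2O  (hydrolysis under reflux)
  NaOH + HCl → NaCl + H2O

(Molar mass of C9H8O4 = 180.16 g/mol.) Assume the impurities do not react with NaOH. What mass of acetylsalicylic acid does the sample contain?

2.436 g

n(NaOH) added = 0.04032 × 0.8819 = 0.03556 mol
n(HCl) used in back-titration = 0.02124 × 0.4007 = 8.511 × 10^-3 mol
n(NaOH) left over = 8.511 × 10^-3 mol (1:1 ratio)
n(NaOH) consumed by analyte = 0.03556 − 8.511 × 10^-3 = 0.02705 mol
From the 1:2 ratio, n(C9H8O4) = 1/2 × 0.02705 = 0.01352 mol
mass of C9H8O4 = 0.01352 × 180.16 = 2.436 g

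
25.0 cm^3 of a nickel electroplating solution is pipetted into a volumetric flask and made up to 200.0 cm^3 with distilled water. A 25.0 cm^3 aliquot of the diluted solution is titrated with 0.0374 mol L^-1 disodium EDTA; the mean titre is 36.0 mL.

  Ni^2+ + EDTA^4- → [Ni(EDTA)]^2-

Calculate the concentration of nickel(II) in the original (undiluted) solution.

n(EDTA) = 0.0360 × 0.0374 = 1.35 × 10^-3 mol
n(Ni2+) in the aliquot = 1.35 × 10^-3 mol (1:1 ratio)
[Ni2+]_dilute = 1.35 × 10^-3 / 0.0250 = 0.0539 mol/L
Dilution factor = 200.0 / 25.0 = 8.000
[Ni2+]_stock = 0.0539 × 8.000 = 0.431 mol/L

0.431 mol/L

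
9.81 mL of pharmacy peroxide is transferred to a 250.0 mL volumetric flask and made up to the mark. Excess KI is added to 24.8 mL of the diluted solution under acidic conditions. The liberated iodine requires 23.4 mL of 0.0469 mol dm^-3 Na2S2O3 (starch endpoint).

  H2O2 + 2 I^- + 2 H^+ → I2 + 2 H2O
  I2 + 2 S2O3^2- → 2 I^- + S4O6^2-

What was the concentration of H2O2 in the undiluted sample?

n(S2O3^2-) = 0.0234 × 0.0469 = 1.10 × 10^-3 mol
n(I2) = n(S2O3^2-)/2 = 5.49 × 10^-4 mol
n(H2O2) in the aliquot = 5.49 × 10^-4 mol (1:1 ratio)
[H2O2]_dilute = 5.49 × 10^-4 / 0.0248 = 0.0221 mol/L
[H2O2]_original = 0.0221 × 250.0/9.81 = 0.564 mol/L

0.564 mol/L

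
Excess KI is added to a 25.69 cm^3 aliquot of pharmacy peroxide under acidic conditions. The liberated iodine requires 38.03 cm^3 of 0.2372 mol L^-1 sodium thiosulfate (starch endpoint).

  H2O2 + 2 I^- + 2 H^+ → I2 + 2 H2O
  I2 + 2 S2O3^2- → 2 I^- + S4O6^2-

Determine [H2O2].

n(S2O3^2-) = 0.03803 × 0.2372 = 9.021 × 10^-3 mol
n(I2) = n(S2O3^2-)/2 = 4.510 × 10^-3 mol
n(H2O2) in the aliquot = 4.510 × 10^-3 mol (1:1 ratio)
[H2O2] = 4.510 × 10^-3 / 0.02569 = 0.1756 mol/L

0.1756 mol/L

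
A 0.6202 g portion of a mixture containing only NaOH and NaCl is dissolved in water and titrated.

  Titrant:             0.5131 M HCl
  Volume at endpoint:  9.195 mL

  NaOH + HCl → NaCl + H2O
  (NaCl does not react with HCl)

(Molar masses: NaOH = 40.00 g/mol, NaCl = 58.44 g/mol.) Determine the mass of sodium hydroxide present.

n(HCl) = 0.009195 × 0.5131 = 4.718 × 10^-3 mol
Let x = n(NaOH), y = n(NaCl).
Titrant: 1x = 4.718 × 10^-3;  mass: 40.00x + 58.44y = 0.6202
Solving, x = 4.718 × 10^-3 mol, y = 7.383 × 10^-3 mol
mass of NaOH = 4.718 × 10^-3 × 40.00 = 0.1887 g

0.1887 g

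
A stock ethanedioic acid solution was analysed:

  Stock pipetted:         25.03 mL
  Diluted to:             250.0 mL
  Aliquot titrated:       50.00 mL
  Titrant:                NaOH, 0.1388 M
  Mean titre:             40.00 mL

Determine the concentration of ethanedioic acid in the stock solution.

0.5545 M

H2C2O4 + 2 NaOH → Na2C2O4 + 2 H2O
n(NaOH) = 0.04000 × 0.1388 = 5.552 × 10^-3 mol
From the 1:2 ratio, n(H2C2O4) in the aliquot = 1/2 × 5.552 × 10^-3 = 2.776 × 10^-3 mol
[H2C2O4]_dilute = 2.776 × 10^-3 / 0.05000 = 0.05552 mol/L
Dilution factor = 250.0 / 25.03 = 9.988
[H2C2O4]_stock = 0.05552 × 9.988 = 0.5545 mol/L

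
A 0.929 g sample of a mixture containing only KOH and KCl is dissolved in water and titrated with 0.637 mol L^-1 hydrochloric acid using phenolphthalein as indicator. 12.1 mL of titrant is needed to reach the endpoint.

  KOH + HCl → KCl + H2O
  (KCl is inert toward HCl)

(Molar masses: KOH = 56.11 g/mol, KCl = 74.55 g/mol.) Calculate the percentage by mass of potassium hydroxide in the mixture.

n(HCl) = 0.0121 × 0.637 = 7.71 × 10^-3 mol
Let x = n(KOH), y = n(KCl).
Titrant: 1x = 7.71 × 10^-3;  mass: 56.11x + 74.55y = 0.929
Solving, x = 7.71 × 10^-3 mol, y = 6.66 × 10^-3 mol
mass of KOH = 7.71 × 10^-3 × 56.11 = 0.432 g
% KOH = 0.432 / 0.929 × 100 = 46.6 %

46.6 %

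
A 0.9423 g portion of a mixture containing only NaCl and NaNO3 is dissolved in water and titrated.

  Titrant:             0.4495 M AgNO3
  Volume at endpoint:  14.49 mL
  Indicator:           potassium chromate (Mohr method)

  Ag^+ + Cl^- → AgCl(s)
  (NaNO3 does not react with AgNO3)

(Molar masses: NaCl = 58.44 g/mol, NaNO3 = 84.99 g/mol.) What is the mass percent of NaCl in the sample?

40.39 %

n(AgNO3) = 0.01449 × 0.4495 = 6.513 × 10^-3 mol
Let x = n(NaCl), y = n(NaNO3).
Titrant: 1x = 6.513 × 10^-3;  mass: 58.44x + 84.99y = 0.9423
Solving, x = 6.513 × 10^-3 mol, y = 6.609 × 10^-3 mol
mass of NaCl = 6.513 × 10^-3 × 58.44 = 0.3806 g
% NaCl = 0.3806 / 0.9423 × 100 = 40.39 %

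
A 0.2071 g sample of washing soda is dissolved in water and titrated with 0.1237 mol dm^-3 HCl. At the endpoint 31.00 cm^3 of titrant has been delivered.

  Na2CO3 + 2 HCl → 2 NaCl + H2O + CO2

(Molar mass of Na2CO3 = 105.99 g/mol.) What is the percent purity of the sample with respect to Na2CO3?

n(HCl) = 0.03100 L × 0.1237 mol/L = 3.835 × 10^-3 mol
From the 1:2 ratio, n(Na2CO3) = 1/2 × 3.835 × 10^-3 = 1.917 × 10^-3 mol
mass of Na2CO3 = 1.917 × 10^-3 × 105.99 g/mol = 0.2032 g
% Na2CO3 = 0.2032 / 0.2071 × 100 = 98.13 %

98.13 %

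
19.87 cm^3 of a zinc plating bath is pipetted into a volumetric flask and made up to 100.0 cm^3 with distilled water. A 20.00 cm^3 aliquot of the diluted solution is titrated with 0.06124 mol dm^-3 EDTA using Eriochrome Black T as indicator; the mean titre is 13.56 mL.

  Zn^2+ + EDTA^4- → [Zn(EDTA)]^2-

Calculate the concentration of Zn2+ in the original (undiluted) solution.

0.2090 mol/L

n(EDTA) = 0.01356 × 0.06124 = 8.304 × 10^-4 mol
n(Zn2+) in the aliquot = 8.304 × 10^-4 mol (1:1 ratio)
[Zn2+]_dilute = 8.304 × 10^-4 / 0.02000 = 0.04152 mol/L
Dilution factor = 100.0 / 19.87 = 5.033
[Zn2+]_stock = 0.04152 × 5.033 = 0.2090 mol/L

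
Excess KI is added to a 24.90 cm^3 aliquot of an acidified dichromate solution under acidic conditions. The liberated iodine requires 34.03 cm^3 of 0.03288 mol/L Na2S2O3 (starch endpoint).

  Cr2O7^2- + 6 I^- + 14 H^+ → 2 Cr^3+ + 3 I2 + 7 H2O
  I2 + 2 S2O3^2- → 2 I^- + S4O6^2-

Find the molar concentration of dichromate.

n(S2O3^2-) = 0.03403 × 0.03288 = 1.119 × 10^-3 mol
n(I2) = n(S2O3^2-)/2 = 5.595 × 10^-4 mol
From the 1:3 ratio, n(Cr2O7^2-) in the aliquot = 1/3 × 5.595 × 10^-4 = 1.865 × 10^-4 mol
[Cr2O7^2-] = 1.865 × 10^-4 / 0.02490 = 0.007489 mol/L

0.007489 mol/L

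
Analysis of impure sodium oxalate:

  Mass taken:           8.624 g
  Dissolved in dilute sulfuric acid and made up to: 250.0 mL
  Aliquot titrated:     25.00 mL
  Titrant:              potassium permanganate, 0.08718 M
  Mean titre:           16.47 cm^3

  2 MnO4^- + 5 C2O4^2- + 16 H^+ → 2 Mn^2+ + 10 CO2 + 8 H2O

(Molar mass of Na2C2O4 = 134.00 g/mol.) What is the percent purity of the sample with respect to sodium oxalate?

55.78 %

n(KMnO4) per titration = 0.01647 × 0.08718 = 1.436 × 10^-3 mol
From the 5:2 ratio, n(Na2C2O4) in each aliquot = 5/2 × 1.436 × 10^-3 = 3.590 × 10^-3 mol
n(Na2C2O4) in the whole flask = 3.590 × 10^-3 × 250.0/25.00 = 0.03590 mol
mass of Na2C2O4 = 0.03590 × 134.00 = 4.810 g
% Na2C2O4 = 4.810 / 8.624 × 100 = 55.78 %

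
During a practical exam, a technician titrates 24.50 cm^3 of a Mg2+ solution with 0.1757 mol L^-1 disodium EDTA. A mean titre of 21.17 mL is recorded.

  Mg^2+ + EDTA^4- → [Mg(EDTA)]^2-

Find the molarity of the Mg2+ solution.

n(EDTA) = 0.02117 L × 0.1757 mol/L = 3.720 × 10^-3 mol
n(Mg2+) = 3.720 × 10^-3 mol (1:1 mole ratio)
[Mg2+] = 3.720 × 10^-3 mol / 0.02450 L = 0.1518 mol/L

0.1518 mol/L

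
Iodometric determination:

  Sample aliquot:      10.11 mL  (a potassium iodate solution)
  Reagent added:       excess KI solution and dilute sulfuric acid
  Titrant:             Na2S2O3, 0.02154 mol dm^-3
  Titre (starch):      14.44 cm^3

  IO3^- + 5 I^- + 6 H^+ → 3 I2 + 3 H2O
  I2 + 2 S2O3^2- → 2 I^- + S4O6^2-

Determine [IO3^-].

0.005128 mol/L

n(S2O3^2-) = 0.01444 × 0.02154 = 3.110 × 10^-4 mol
n(I2) = n(S2O3^2-)/2 = 1.555 × 10^-4 mol
From the 1:3 ratio, n(IO3^-) in the aliquot = 1/3 × 1.555 × 10^-4 = 5.184 × 10^-5 mol
[IO3^-] = 5.184 × 10^-5 / 0.01011 = 0.005128 mol/L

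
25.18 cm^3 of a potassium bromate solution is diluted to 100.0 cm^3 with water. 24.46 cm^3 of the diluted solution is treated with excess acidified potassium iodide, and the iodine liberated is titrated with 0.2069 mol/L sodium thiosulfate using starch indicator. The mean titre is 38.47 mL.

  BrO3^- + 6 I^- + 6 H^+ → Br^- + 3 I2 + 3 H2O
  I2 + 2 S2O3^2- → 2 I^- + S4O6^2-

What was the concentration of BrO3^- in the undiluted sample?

0.2154 mol/L

n(S2O3^2-) = 0.03847 × 0.2069 = 7.959 × 10^-3 mol
n(I2) = n(S2O3^2-)/2 = 3.980 × 10^-3 mol
From the 1:3 ratio, n(BrO3^-) in the aliquot = 1/3 × 3.980 × 10^-3 = 1.327 × 10^-3 mol
[BrO3^-]_dilute = 1.327 × 10^-3 / 0.02446 = 0.05423 mol/L
[BrO3^-]_original = 0.05423 × 100.0/25.18 = 0.2154 mol/L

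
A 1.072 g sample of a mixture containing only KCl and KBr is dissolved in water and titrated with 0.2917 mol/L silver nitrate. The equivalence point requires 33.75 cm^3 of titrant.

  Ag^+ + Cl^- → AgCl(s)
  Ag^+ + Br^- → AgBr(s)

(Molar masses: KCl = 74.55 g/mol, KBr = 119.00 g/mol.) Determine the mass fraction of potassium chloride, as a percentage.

n(AgNO3) = 0.03375 × 0.2917 = 9.845 × 10^-3 mol
Let x = n(KCl), y = n(KBr).
Titrant: 1x + 1y = 9.845 × 10^-3;  mass: 74.55x + 119.00y = 1.072
Solving, x = 2.239 × 10^-3 mol, y = 7.606 × 10^-3 mol
mass of KCl = 2.239 × 10^-3 × 74.55 = 0.1669 g
% KCl = 0.1669 / 1.072 × 100 = 15.57 %

15.57 %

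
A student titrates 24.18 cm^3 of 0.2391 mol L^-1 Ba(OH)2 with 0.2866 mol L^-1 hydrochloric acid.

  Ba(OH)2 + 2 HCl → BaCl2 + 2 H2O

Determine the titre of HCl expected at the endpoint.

40.34 mL

n(Ba(OH)2) = 0.02418 L × 0.2391 mol/L = 5.781 × 10^-3 mol
From the 2:1 stoichiometry, n(HCl) = 2/1 × 5.781 × 10^-3 = 0.01156 mol
V(HCl) = 0.01156 mol / 0.2866 mol/L = 0.04034 L = 40.34 mL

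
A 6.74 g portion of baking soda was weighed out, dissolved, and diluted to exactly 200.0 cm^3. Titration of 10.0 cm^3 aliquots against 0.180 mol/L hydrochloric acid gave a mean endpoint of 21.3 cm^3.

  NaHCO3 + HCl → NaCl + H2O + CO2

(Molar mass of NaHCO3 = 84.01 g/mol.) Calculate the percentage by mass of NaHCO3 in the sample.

95.6 %

n(HCl) per titration = 0.0213 × 0.180 = 3.83 × 10^-3 mol
n(NaHCO3) in each aliquot = 3.83 × 10^-3 mol (1:1 ratio)
n(NaHCO3) in the whole flask = 3.83 × 10^-3 × 200.0/10.0 = 0.0767 mol
mass of NaHCO3 = 0.0767 × 84.01 = 6.44 g
% NaHCO3 = 6.44 / 6.74 × 100 = 95.6 %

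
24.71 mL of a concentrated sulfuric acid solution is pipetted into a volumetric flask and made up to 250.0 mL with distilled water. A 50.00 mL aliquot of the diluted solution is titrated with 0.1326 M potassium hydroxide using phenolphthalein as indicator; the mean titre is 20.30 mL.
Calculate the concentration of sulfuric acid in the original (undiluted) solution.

0.2723 M

H2SO4 + 2 KOH → K2SO4 + 2 H2O
n(KOH) = 0.02030 × 0.1326 = 2.692 × 10^-3 mol
From the 1:2 ratio, n(H2SO4) in the aliquot = 1/2 × 2.692 × 10^-3 = 1.346 × 10^-3 mol
[H2SO4]_dilute = 1.346 × 10^-3 / 0.05000 = 0.02692 mol/L
Dilution factor = 250.0 / 24.71 = 10.12
[H2SO4]_stock = 0.02692 × 10.12 = 0.2723 mol/L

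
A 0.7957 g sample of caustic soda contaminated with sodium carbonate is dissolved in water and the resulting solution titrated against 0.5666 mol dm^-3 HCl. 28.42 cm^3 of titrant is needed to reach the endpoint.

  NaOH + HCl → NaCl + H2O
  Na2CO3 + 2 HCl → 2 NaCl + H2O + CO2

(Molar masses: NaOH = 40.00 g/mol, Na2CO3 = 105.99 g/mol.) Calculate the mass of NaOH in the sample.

n(HCl) = 0.02842 × 0.5666 = 0.01610 mol
Let x = n(NaOH), y = n(Na2CO3).
Titrant: 1x + 2y = 0.01610;  mass: 40.00x + 105.99y = 0.7957
Solving, x = 4.438 × 10^-3 mol, y = 5.833 × 10^-3 mol
mass of NaOH = 4.438 × 10^-3 × 40.00 = 0.1775 g

0.1775 g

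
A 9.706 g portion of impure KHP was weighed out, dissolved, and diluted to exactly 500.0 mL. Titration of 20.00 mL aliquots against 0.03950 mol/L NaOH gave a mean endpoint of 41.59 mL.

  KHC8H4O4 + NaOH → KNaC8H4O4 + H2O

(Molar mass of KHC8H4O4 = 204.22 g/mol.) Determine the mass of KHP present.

8.387 g

n(NaOH) per titration = 0.04159 × 0.03950 = 1.643 × 10^-3 mol
n(KHC8H4O4) in each aliquot = 1.643 × 10^-3 mol (1:1 ratio)
n(KHC8H4O4) in the whole flask = 1.643 × 10^-3 × 500.0/20.00 = 0.04107 mol
mass of KHC8H4O4 = 0.04107 × 204.22 = 8.387 g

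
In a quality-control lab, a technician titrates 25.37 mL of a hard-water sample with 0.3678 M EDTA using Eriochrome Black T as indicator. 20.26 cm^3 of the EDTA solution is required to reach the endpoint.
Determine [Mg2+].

0.2937 M

Mg^2+ + EDTA^4- → [Mg(EDTA)]^2-
n(EDTA) = 0.02026 L × 0.3678 mol/L = 7.452 × 10^-3 mol
n(Mg2+) = 7.452 × 10^-3 mol (1:1 mole ratio)
[Mg2+] = 7.452 × 10^-3 mol / 0.02537 L = 0.2937 mol/L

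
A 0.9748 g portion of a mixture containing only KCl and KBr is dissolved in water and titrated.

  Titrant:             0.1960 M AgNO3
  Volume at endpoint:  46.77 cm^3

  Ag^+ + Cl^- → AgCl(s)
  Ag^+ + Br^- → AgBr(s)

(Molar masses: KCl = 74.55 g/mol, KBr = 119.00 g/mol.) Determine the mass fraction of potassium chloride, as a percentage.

n(AgNO3) = 0.04677 × 0.1960 = 9.167 × 10^-3 mol
Let x = n(KCl), y = n(KBr).
Titrant: 1x + 1y = 9.167 × 10^-3;  mass: 74.55x + 119.00y = 0.9748
Solving, x = 2.611 × 10^-3 mol, y = 6.556 × 10^-3 mol
mass of KCl = 2.611 × 10^-3 × 74.55 = 0.1947 g
% KCl = 0.1947 / 0.9748 × 100 = 19.97 %

19.97 %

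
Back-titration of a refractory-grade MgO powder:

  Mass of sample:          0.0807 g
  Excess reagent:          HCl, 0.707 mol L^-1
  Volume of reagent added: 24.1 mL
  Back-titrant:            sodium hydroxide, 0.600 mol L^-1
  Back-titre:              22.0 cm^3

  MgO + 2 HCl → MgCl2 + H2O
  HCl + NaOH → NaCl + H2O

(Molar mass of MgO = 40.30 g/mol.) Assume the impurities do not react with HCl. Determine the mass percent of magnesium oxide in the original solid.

n(HCl) added = 0.0241 × 0.707 = 0.0170 mol
n(NaOH) used in back-titration = 0.0220 × 0.600 = 0.0132 mol
n(HCl) left over = 0.0132 mol (1:1 ratio)
n(HCl) consumed by analyte = 0.0170 − 0.0132 = 3.84 × 10^-3 mol
From the 1:2 ratio, n(MgO) = 1/2 × 3.84 × 10^-3 = 1.92 × 10^-3 mol
mass of MgO = 1.92 × 10^-3 × 40.30 = 0.0773 g
% MgO = 0.0773 / 0.0807 × 100 = 95.8 %

95.8 %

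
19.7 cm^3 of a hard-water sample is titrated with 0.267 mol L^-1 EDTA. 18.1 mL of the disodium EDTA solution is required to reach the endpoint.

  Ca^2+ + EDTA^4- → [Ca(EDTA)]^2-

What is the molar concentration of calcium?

0.245 mol/L

n(EDTA) = 0.0181 L × 0.267 mol/L = 4.83 × 10^-3 mol
n(Ca2+) = 4.83 × 10^-3 mol (1:1 mole ratio)
[Ca2+] = 4.83 × 10^-3 mol / 0.0197 L = 0.245 mol/L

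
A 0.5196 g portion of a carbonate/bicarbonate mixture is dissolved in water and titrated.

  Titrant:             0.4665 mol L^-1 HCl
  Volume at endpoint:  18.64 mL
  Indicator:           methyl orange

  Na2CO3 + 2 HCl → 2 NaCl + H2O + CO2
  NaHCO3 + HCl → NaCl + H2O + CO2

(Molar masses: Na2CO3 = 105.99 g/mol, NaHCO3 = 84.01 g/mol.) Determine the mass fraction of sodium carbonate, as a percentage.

n(HCl) = 0.01864 × 0.4665 = 8.696 × 10^-3 mol
Let x = n(Na2CO3), y = n(NaHCO3).
Titrant: 2x + 1y = 8.696 × 10^-3;  mass: 105.99x + 84.01y = 0.5196
Solving, x = 3.400 × 10^-3 mol, y = 1.895 × 10^-3 mol
mass of Na2CO3 = 3.400 × 10^-3 × 105.99 = 0.3604 g
% Na2CO3 = 0.3604 / 0.5196 × 100 = 69.36 %

69.36 %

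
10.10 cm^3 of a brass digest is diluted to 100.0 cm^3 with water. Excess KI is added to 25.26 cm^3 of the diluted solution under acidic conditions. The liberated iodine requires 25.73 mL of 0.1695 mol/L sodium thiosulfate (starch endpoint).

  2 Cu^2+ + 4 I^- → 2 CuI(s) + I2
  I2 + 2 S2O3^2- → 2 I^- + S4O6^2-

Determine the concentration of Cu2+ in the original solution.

n(S2O3^2-) = 0.02573 × 0.1695 = 4.361 × 10^-3 mol
n(I2) = n(S2O3^2-)/2 = 2.181 × 10^-3 mol
From the 2:1 ratio, n(Cu2+) in the aliquot = 2/1 × 2.181 × 10^-3 = 4.361 × 10^-3 mol
[Cu2+]_dilute = 4.361 × 10^-3 / 0.02526 = 0.1727 mol/L
[Cu2+]_original = 0.1727 × 100.0/10.10 = 1.709 mol/L

1.709 mol/L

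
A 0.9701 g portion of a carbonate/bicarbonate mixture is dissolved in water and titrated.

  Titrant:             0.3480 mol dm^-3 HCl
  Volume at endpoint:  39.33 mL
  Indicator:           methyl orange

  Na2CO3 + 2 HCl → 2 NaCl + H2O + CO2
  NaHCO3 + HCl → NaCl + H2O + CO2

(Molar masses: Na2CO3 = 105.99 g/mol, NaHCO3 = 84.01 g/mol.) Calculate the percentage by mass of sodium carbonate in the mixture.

31.66 %

n(HCl) = 0.03933 × 0.3480 = 0.01369 mol
Let x = n(Na2CO3), y = n(NaHCO3).
Titrant: 2x + 1y = 0.01369;  mass: 105.99x + 84.01y = 0.9701
Solving, x = 2.897 × 10^-3 mol, y = 7.892 × 10^-3 mol
mass of Na2CO3 = 2.897 × 10^-3 × 105.99 = 0.3071 g
% Na2CO3 = 0.3071 / 0.9701 × 100 = 31.66 %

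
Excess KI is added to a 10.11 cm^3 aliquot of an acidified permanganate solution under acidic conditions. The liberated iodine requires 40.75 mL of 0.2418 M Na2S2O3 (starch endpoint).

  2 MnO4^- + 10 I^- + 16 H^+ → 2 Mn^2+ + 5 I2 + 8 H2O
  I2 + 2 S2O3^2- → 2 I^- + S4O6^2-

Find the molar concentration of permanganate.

n(S2O3^2-) = 0.04075 × 0.2418 = 9.853 × 10^-3 mol
n(I2) = n(S2O3^2-)/2 = 4.927 × 10^-3 mol
From the 2:5 ratio, n(MnO4^-) in the aliquot = 2/5 × 4.927 × 10^-3 = 1.971 × 10^-3 mol
[MnO4^-] = 1.971 × 10^-3 / 0.01011 = 0.1949 mol/L

0.1949 M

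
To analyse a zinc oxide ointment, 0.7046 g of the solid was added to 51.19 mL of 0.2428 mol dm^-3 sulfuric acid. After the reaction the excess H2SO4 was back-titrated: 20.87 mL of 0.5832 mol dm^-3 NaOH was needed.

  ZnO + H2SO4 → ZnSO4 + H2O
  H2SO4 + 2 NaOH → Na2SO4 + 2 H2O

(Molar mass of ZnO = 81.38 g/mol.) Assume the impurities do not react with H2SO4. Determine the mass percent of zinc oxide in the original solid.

73.26 %

n(H2SO4) added = 0.05119 × 0.2428 = 0.01243 mol
n(NaOH) used in back-titration = 0.02087 × 0.5832 = 0.01217 mol
From the 1:2 ratio, n(H2SO4) left over = 1/2 × 0.01217 = 6.086 × 10^-3 mol
n(H2SO4) consumed by analyte = 0.01243 − 6.086 × 10^-3 = 6.343 × 10^-3 mol
n(ZnO) = 6.343 × 10^-3 mol (1:1 ratio)
mass of ZnO = 6.343 × 10^-3 × 81.38 = 0.5162 g
% ZnO = 0.5162 / 0.7046 × 100 = 73.26 %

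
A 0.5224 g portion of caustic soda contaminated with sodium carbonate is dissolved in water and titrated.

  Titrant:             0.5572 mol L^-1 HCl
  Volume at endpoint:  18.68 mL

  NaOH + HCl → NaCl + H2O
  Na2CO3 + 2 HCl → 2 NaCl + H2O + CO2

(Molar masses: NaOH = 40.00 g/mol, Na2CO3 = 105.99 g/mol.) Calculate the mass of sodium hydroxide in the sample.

n(HCl) = 0.01868 × 0.5572 = 0.01041 mol
Let x = n(NaOH), y = n(Na2CO3).
Titrant: 1x + 2y = 0.01041;  mass: 40.00x + 105.99y = 0.5224
Solving, x = 2.247 × 10^-3 mol, y = 4.081 × 10^-3 mol
mass of NaOH = 2.247 × 10^-3 × 40.00 = 0.08988 g

0.08988 g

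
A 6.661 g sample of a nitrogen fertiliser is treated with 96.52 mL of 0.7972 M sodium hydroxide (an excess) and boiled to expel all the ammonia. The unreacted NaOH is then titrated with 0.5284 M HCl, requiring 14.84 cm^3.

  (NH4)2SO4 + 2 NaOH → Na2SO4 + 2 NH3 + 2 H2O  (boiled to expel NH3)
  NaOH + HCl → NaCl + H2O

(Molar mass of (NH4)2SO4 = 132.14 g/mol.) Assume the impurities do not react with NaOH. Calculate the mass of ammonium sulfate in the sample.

n(NaOH) added = 0.09652 × 0.7972 = 0.07695 mol
n(HCl) used in back-titration = 0.01484 × 0.5284 = 7.841 × 10^-3 mol
n(NaOH) left over = 7.841 × 10^-3 mol (1:1 ratio)
n(NaOH) consumed by analyte = 0.07695 − 7.841 × 10^-3 = 0.06910 mol
From the 1:2 ratio, n((NH4)2SO4) = 1/2 × 0.06910 = 0.03455 mol
mass of (NH4)2SO4 = 0.03455 × 132.14 = 4.566 g

4.566 g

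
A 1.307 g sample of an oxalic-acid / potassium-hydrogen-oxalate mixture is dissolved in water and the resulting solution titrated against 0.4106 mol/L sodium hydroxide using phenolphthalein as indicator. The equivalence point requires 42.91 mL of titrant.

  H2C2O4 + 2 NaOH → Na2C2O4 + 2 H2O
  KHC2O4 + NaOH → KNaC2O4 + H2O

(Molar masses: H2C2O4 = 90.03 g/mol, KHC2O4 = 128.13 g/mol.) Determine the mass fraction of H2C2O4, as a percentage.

n(NaOH) = 0.04291 × 0.4106 = 0.01762 mol
Let x = n(H2C2O4), y = n(KHC2O4).
Titrant: 2x + 1y = 0.01762;  mass: 90.03x + 128.13y = 1.307
Solving, x = 5.718 × 10^-3 mol, y = 6.183 × 10^-3 mol
mass of H2C2O4 = 5.718 × 10^-3 × 90.03 = 0.5148 g
% H2C2O4 = 0.5148 / 1.307 × 100 = 39.39 %

39.39 %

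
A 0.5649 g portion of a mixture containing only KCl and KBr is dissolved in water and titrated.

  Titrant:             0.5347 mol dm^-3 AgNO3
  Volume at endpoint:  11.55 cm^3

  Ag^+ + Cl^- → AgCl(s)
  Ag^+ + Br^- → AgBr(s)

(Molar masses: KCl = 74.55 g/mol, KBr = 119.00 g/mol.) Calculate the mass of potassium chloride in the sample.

n(AgNO3) = 0.01155 × 0.5347 = 6.176 × 10^-3 mol
Let x = n(KCl), y = n(KBr).
Titrant: 1x + 1y = 6.176 × 10^-3;  mass: 74.55x + 119.00y = 0.5649
Solving, x = 3.825 × 10^-3 mol, y = 2.351 × 10^-3 mol
mass of KCl = 3.825 × 10^-3 × 74.55 = 0.2851 g

0.2851 g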